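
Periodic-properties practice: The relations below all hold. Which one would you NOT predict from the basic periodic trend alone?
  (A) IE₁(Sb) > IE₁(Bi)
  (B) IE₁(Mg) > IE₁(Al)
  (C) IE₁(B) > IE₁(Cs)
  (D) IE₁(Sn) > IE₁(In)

(B)

The general trend: first ionization energy increases across a period and decreases down a group.
(A) Sb (period 5, group 15) vs Bi (period 6, group 15): the stated order agrees with the simple trend.
(B) Mg (period 3, group 2) vs Al (period 3, group 13): the stated order contradicts the simple trend.
(C) B (period 2, group 13) vs Cs (period 6, group 1): the stated order agrees with the simple trend.
(D) Sn (period 5, group 14) vs In (period 5, group 13): the stated order agrees with the simple trend.
The exception is (B): Al's single 3p electron is easier to remove than one from Mg's filled 3s².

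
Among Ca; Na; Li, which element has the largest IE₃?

Li

The third ionization energy removes an electron from the +2 ion. For each element: Ca²⁺ is the bare [Ar] core; Na²⁺ is already 1 electron into the core; Li²⁺ is already 1 electron into the core.
All of these are removing an electron from a noble-gas core or deeper; the smaller core (lower principal quantum number) is held far more tightly, and within a period the higher nuclear charge binds the same core more tightly.
The numbers (kJ/mol): Ca 4912, Na 6910, Li 11815.
Putting it together, IE_3: Ca < Na < Li.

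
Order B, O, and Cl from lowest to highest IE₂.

After 1 electron has been removed, what remains? B⁺ still has 2 valence electrons; O⁺ still has 5 valence electrons; Cl⁺ still has 6 valence electrons.
All are still removing valence electrons, so compare the +1 ions as you would atoms: IE_2 generally rises across a period (higher Z_eff) and falls down a group (larger shell), subject to the usual subshell exceptions.
Valence configurations: B⁺ [He]2s², O⁺ [He]2s²2p³, Cl⁺ [Ne]3s²3p⁴.
Approximate IE_2 values (kJ/mol): B 2427, O 3388, Cl 2298.
So the second ionization energies run Cl < B < O.

Cl, B, O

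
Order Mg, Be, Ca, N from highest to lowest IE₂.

N > Be > Mg > Ca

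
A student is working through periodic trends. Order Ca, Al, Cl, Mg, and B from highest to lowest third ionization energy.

The third ionization energy removes an electron from the +2 ion. For each element: Ca²⁺ is the bare [Ar] core; Al²⁺ still has 1 valence electron; Cl²⁺ still has 5 valence electrons; Mg²⁺ is the bare [Ne] core; B²⁺ still has 1 valence electron.
Breaking into a closed-shell core is much more expensive than removing a leftover valence electron — Ca and Mg have the largest IE_3 here.
Valence configurations: Al²⁺ [Ne]3s¹, Cl²⁺ [Ne]3s²3p³, B²⁺ [He]2s¹.
Tabulated IE_3 (kJ/mol): Ca 4912, Al 2745, Cl 3822, Mg 7733, B 3660.
Putting it together, IE_3: Al < B < Cl < Ca < Mg.

Mg > Ca > Cl > B > Al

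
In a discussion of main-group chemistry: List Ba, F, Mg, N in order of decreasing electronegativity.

F > N > Mg > Ba

N is in period 2, group 15; F is in period 2, group 17; Mg is in period 3, group 2; Ba is in period 6, group 2.
Atoms toward the upper right of the periodic table pull bonding electrons most strongly.
Neither a single period nor a single group — weigh both effects.
Mg > Ba: they share group 2; the group trend gives Mg the larger value.
N > Mg: relative to Mg, both the across-period and down-group shifts push N's electronegativity up.
F > N: F lies to the right of N in period 2, so the across-period effect alone puts F higher.
For reference (Pauling): N 3.04, F 3.98, Mg 1.31, Ba 0.89.
So from highest to lowest: F > N > Mg > Ba.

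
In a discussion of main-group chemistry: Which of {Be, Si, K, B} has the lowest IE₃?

Si

IE_3 is the cost of taking one more electron from the +2 cation: Be²⁺ is the bare [He] core; Si²⁺ still has 2 valence electrons; K²⁺ is already 1 electron into the core; B²⁺ still has 1 valence electron.
Breaking into a closed-shell core is much more expensive than removing a leftover valence electron — K and Be have the largest IE_3 here.
Valence configurations: Si²⁺ [Ne]3s², B²⁺ [He]2s¹.
The numbers (kJ/mol): Be 14849, Si 3232, K 4420, B 3660.
Overall IE_3 order: Si < B < K < Be.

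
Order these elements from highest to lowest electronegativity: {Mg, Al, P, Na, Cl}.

Na is in period 3, group 1; Mg is in period 3, group 2; Al is in period 3, group 13; P is in period 3, group 15; Cl is in period 3, group 17.
Atoms toward the upper right of the periodic table pull bonding electrons most strongly.
All lie in period 3, so electronegativity increases left to right.
So from highest to lowest: Cl > P > Al > Mg > Na.

Cl > P > Al > Mg > Na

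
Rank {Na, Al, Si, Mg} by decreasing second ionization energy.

The second ionization energy removes an electron from the +1 ion. For each element: Na⁺ is the bare [Ne] core; Al⁺ still has 2 valence electrons; Si⁺ still has 3 valence electrons; Mg⁺ still has 1 valence electron.
Breaking into a closed-shell core is much more expensive than removing a leftover valence electron — Na has the largest IE_2 here.
Valence configurations: Al⁺ [Ne]3s², Si⁺ [Ne]3s²3p¹, Mg⁺ [Ne]3s¹.
Si⁺ loses a lone 3p electron whereas Al⁺ must break into a filled 3s² pair, so IE_2(Al) > IE_2(Si) even though Si has the higher nuclear charge.
Tabulated IE_2 (kJ/mol): Na 4562, Al 1817, Si 1577, Mg 1451.
So the second ionization energies run Mg < Si < Al < Na.

Na, Al, Si, Mg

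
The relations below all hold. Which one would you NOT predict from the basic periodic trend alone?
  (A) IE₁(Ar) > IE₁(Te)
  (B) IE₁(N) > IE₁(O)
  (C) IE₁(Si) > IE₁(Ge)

The general trend: IE₁ increases across a period and decreases down a group.
(A) Ar (period 3, group 18) vs Te (period 5, group 16): the stated order agrees with the simple trend.
(B) N (period 2, group 15) vs O (period 2, group 16): the stated order contradicts the simple trend.
(C) Si (period 3, group 14) vs Ge (period 4, group 14): the stated order agrees with the simple trend.
The exception is (B): pairing an electron in O's 2p⁴ costs repulsion energy, so O ionizes more easily than half-filled N (2p³).

(B)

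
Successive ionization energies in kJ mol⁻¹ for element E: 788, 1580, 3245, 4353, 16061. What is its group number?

Group 14

Look for the largest jump between consecutive ionization energies: IE5/IE4 ≈ 3.7, far larger than any earlier ratio.
That jump marks the point where a core electron is being removed. So the atom has 4 valence electrons.
A main-group element with 4 valence electrons is in group 14.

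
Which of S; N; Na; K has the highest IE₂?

The second ionization energy removes an electron from the +1 ion. For each element: S⁺ still has 5 valence electrons; N⁺ still has 4 valence electrons; Na⁺ is the bare [Ne] core; K⁺ is the bare [Ar] core.
Breaking into a closed-shell core is much more expensive than removing a leftover valence electron — K and Na have the largest IE_2 here.
Valence configurations: S⁺ [Ne]3s²3p³, N⁺ [He]2s²2p².
The numbers (kJ/mol): S 2252, N 2856, Na 4562, K 3052.
So the second ionization energies run S < N < K < Na.

Na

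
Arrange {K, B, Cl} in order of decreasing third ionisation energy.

The third ionization energy removes an electron from the +2 ion. For each element: K²⁺ is already 1 electron into the core; B²⁺ still has 1 valence electron; Cl²⁺ still has 5 valence electrons.
Breaking into a closed-shell core is much more expensive than removing a leftover valence electron — K has the largest IE_3 here.
Valence configurations: B²⁺ [He]2s¹, Cl²⁺ [Ne]3s²3p³.
The numbers (kJ/mol): K 4420, B 3660, Cl 3822.
Putting it together, IE_3: B < Cl < K.

K > Cl > B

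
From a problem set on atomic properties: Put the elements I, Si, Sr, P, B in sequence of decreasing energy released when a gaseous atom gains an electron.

I > Si > P > B > Sr

B is in period 2, group 13; Si is in period 3, group 14; P is in period 3, group 15; Sr is in period 5, group 2; I is in period 5, group 17.
Adding an electron releases more energy for atoms nearer the top right (short of the noble gases).
Here both period and group differ, so the two effects have to be weighed against each other.
B > Sr: both effects reinforce here, so B is clearly the higher of the two.
P > B: period and group pull opposite ways; the across-period shift dominates (72 vs 27 kJ/mol).
Si > P: this pair runs against the simple trend — see the exception note.
I > Si: period and group pull opposite ways; the across-period shift dominates (295 vs 134 kJ/mol).
Note the exception: Si has a higher electron affinity than P, contrary to the simple trend — adding an electron to P's half-filled 3p³ is unfavourable, so Si (3p²) has the more exothermic EA.
For reference (kJ/mol): B 27, Si 134, P 72, Sr 5, I 295.
So from highest to lowest: I > Si > P > B > Sr.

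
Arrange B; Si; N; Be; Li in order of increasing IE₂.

Si < Be < B < N < Li

IE_2 is the cost of taking one more electron from the +1 cation: B⁺ still has 2 valence electrons; Si⁺ still has 3 valence electrons; N⁺ still has 4 valence electrons; Be⁺ still has 1 valence electron; Li⁺ is the bare [He] core.
Pulling an electron out of a noble-gas core costs far more than removing a remaining valence electron, so Li sits at the high end of IE_2.
Valence configurations: B⁺ [He]2s², Si⁺ [Ne]3s²3p¹, N⁺ [He]2s²2p², Be⁺ [He]2s¹.
Approximate IE_2 values (kJ/mol): B 2427, Si 1577, N 2856, Be 1757, Li 7298.
So the second ionization energies run Si < Be < B < N < Li.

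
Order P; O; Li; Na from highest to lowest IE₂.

IE_2 is the cost of taking one more electron from the +1 cation: P⁺ still has 4 valence electrons; O⁺ still has 5 valence electrons; Li⁺ is the bare [He] core; Na⁺ is the bare [Ne] core.
Pulling an electron out of a noble-gas core costs far more than removing a remaining valence electron, so Na and Li sit at the high end of IE_2.
Valence configurations: P⁺ [Ne]3s²3p², O⁺ [He]2s²2p³.
Tabulated IE_2 (kJ/mol): P 1907, O 3388, Li 7298, Na 4562.
Putting it together, IE_2: P < O < Na < Li.

Li > Na > O > P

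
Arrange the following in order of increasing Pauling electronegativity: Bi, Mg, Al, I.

Mg is in period 3, group 2; Al is in period 3, group 13; I is in period 5, group 17; Bi is in period 6, group 15.
Electronegativity increases across a period and decreases down a group, tracking effective nuclear charge and atomic size.
Here both period and group differ, so the two effects have to be weighed against each other.
Al > Mg: Al lies to the right of Mg in period 3, so the across-period effect alone puts Al higher.
Bi > Al: the two effects oppose for this pair; the across-period effect wins (2.02 vs 1.61).
I > Bi: relative to Bi, both the across-period and down-group shifts push I's electronegativity up.
For reference (Pauling): Mg 1.31, Al 1.61, I 2.66, Bi 2.02.
So from lowest to highest: Mg < Al < Bi < I.

Mg, Al, Bi, I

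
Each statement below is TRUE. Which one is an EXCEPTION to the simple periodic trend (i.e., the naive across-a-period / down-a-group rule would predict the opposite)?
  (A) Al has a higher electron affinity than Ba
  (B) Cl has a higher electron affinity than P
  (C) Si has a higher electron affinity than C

(C)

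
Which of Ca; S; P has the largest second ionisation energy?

S

IE_2 is the cost of taking one more electron from the +1 cation: Ca⁺ still has 1 valence electron; S⁺ still has 5 valence electrons; P⁺ still has 4 valence electrons.
All are still removing valence electrons, so compare the +1 ions as you would atoms: IE_2 generally rises across a period (higher Z_eff) and falls down a group (larger shell), subject to the usual subshell exceptions.
Valence configurations: Ca⁺ [Ar]4s¹, S⁺ [Ne]3s²3p³, P⁺ [Ne]3s²3p².
Tabulated IE_2 (kJ/mol): Ca 1145, S 2252, P 1907.
Overall IE_2 order: Ca < P < S.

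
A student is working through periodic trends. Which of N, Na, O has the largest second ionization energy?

Na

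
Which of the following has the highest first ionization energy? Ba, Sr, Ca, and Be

IE₁ increases left→right with effective nuclear charge and decreases top→bottom as the valence shell moves farther out.
All are in group 2, so first ionization energy increases up the group.
The highest first ionization energy among these belongs to Be.

Be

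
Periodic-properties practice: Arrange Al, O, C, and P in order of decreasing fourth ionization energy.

Al > O > C > P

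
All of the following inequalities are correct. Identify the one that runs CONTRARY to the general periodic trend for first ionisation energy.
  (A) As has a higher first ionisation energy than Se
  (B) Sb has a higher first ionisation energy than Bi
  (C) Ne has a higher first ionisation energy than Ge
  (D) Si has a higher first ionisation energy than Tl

(A)

The general trend: first ionisation energy increases across a period and decreases down a group.
(A) As (period 4, group 15) vs Se (period 4, group 16): the stated order contradicts the simple trend.
(B) Sb (period 5, group 15) vs Bi (period 6, group 15): the stated order agrees with the simple trend.
(C) Ne (period 2, group 18) vs Ge (period 4, group 14): the stated order agrees with the simple trend.
(D) Si (period 3, group 14) vs Tl (period 6, group 13): the stated order agrees with the simple trend.
The exception is (A): Se (4p⁴) ionizes more easily than half-filled As (4p³).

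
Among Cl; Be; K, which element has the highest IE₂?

K

IE_2 is the cost of taking one more electron from the +1 cation: Cl⁺ still has 6 valence electrons; Be⁺ still has 1 valence electron; K⁺ is the bare [Ar] core.
Core electrons are held far more tightly than valence electrons, so K tops the IE_2 order.
Valence configurations: Cl⁺ [Ne]3s²3p⁴, Be⁺ [He]2s¹.
Tabulated IE_2 (kJ/mol): Cl 2298, Be 1757, K 3052.
Overall IE_2 order: Be < Cl < K.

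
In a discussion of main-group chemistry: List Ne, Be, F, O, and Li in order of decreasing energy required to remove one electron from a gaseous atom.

Ne > F > O > Be > Li

Li is in period 2, group 1; Be is in period 2, group 2; O is in period 2, group 16; F is in period 2, group 17; Ne is in period 2, group 18.
Removing the outermost electron gets harder across a period and easier down a group.
All lie in period 2, so first ionization energy increases left to right.
So from highest to lowest: Ne > F > O > Be > Li.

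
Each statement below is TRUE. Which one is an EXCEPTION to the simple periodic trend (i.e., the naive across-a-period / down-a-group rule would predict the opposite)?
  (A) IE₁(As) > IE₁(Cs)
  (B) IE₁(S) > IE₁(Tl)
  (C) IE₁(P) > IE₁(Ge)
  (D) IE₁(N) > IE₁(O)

(D)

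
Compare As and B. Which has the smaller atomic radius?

B

Radius decreases left→right (rising Z_eff, same n) and increases top→bottom (higher n).
Here both period and group differ, so the two effects have to be weighed against each other.
As > B: the two effects oppose for this pair; the down-group effect wins (121 vs 85 pm).
For reference (pm): B 85, As 121.
So B has the smaller atomic radius (B < As).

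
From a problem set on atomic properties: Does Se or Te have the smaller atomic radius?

Se

Se is in period 4, group 16; Te is in period 5, group 16.
Atomic radius shrinks across a period as nuclear charge pulls the same shell inward, and grows down a group as new shells are added.
All are in group 16, so atomic radius increases down the group.
So Se has the smaller atomic radius (Se < Te).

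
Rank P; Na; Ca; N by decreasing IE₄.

Na, N, Ca, P

The fourth ionization energy removes an electron from the +3 ion. For each element: P³⁺ still has 2 valence electrons; Na³⁺ is already 2 electrons into the core; Ca³⁺ is already 1 electron into the core; N³⁺ still has 2 valence electrons.
Usually core removal costs more than valence removal, but here the competition is close: a tightly held n=2 valence electron can cost more to remove than an n=3 core electron, so the actual values have to decide it.
Valence configurations: P³⁺ [Ne]3s², N³⁺ [He]2s².
Tabulated IE_4 (kJ/mol): P 4964, Na 9543, Ca 6491, N 7475.
Putting it together, IE_4: P < Ca < N < Na.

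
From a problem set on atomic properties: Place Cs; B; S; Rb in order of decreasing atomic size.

Cs > Rb > S > B

B is in period 2, group 13; S is in period 3, group 16; Rb is in period 5, group 1; Cs is in period 6, group 1.
Atomic radius shrinks across a period as nuclear charge pulls the same shell inward, and grows down a group as new shells are added.
Here both period and group differ, so the two effects have to be weighed against each other.
S > B: period and group pull opposite ways; the down-group shift dominates (103 vs 85 pm).
Rb > S: relative to S, both the across-period and down-group shifts push Rb's atomic radius up.
Cs > Rb: they share group 1; the group trend gives Cs the larger value.
Tabulated atomic radius (pm): B 85, S 103, Rb 210, Cs 232.
So from largest to smallest: Cs > Rb > S > B.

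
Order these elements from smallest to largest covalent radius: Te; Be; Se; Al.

Be is in period 2, group 2; Al is in period 3, group 13; Se is in period 4, group 16; Te is in period 5, group 16.
Moving right in a period, electrons are added to the same shell under a stronger nuclear pull, so atoms get smaller; moving down, a new shell is opened and atoms get larger.
Here both period and group differ, so the two effects have to be weighed against each other.
Se > Be: period and group pull opposite ways; the down-group shift dominates (116 vs 102 pm).
Al > Se: the two effects oppose for this pair; the across-period effect wins (126 vs 116 pm).
Te > Al: the two effects oppose for this pair; the down-group effect wins (136 vs 126 pm).
Approximate values (pm): Be 102, Al 126, Se 116, Te 136.
So from smallest to largest: Be < Se < Al < Te.

Be < Se < Al < Te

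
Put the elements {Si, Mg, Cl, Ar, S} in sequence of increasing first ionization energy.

Mg is in period 3, group 2; Si is in period 3, group 14; S is in period 3, group 16; Cl is in period 3, group 17; Ar is in period 3, group 18.
First ionization energy rises across a period (greater Z_eff holds electrons more tightly) and falls down a group (valence electrons are farther from the nucleus).
All lie in period 3, so first ionization energy increases left to right.
So from lowest to highest: Mg < Si < S < Cl < Ar.

Mg < Si < S < Cl < Ar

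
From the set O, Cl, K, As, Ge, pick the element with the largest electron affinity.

Electron affinity generally becomes more exothermic across a period toward the halogens and less exothermic down a group.
These span different periods and groups, so the two trends combine.
As > K: both are in period 4; the period trend gives As the larger value.
Ge > As: this pair runs against the simple trend — see the exception note.
O > Ge: relative to Ge, both the across-period and down-group shifts push O's electron affinity up.
Cl > O: the two effects oppose for this pair; the across-period effect wins (349 vs 141 kJ/mol).
Note the exception: Ge has a higher electron affinity than As, contrary to the simple trend — adding an electron to As's half-filled 4p³ is unfavourable, so Ge (4p²) has the more exothermic EA.
For reference (kJ/mol): O 141, Cl 349, K 48, Ge 119, As 78.
The largest electron affinity among these belongs to Cl.

Cl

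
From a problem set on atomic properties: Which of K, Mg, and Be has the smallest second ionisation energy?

The second ionization energy removes an electron from the +1 ion. For each element: K⁺ is the bare [Ar] core; Mg⁺ still has 1 valence electron; Be⁺ still has 1 valence electron.
Pulling an electron out of a noble-gas core costs far more than removing a remaining valence electron, so K sits at the high end of IE_2.
Valence configurations: Mg⁺ [Ne]3s¹, Be⁺ [He]2s¹.
The numbers (kJ/mol): K 3052, Mg 1451, Be 1757.
Hence IE_2: Mg < Be < K.

Mg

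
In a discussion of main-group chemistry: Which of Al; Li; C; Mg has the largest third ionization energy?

The third ionization energy removes an electron from the +2 ion. For each element: Al²⁺ still has 1 valence electron; Li²⁺ is already 1 electron into the core; C²⁺ still has 2 valence electrons; Mg²⁺ is the bare [Ne] core.
Pulling an electron out of a noble-gas core costs far more than removing a remaining valence electron, so Mg and Li sit at the high end of IE_3.
Valence configurations: Al²⁺ [Ne]3s¹, C²⁺ [He]2s².
The numbers (kJ/mol): Al 2745, Li 11815, C 4620, Mg 7733.
Overall IE_3 order: Al < C < Mg < Li.

Li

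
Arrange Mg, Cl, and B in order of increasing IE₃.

B < Cl < Mg

Consider each +2 ion: Mg²⁺ is the bare [Ne] core; Cl²⁺ still has 5 valence electrons; B²⁺ still has 1 valence electron.
Core electrons are held far more tightly than valence electrons, so Mg tops the IE_3 order.
Valence configurations: Cl²⁺ [Ne]3s²3p³, B²⁺ [He]2s¹.
Tabulated IE_3 (kJ/mol): Mg 7733, Cl 3822, B 3660.
So the third ionization energies run B < Cl < Mg.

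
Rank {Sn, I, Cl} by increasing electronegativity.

Cl is in period 3, group 17; Sn is in period 5, group 14; I is in period 5, group 17.
Electronegativity increases across a period and decreases down a group, tracking effective nuclear charge and atomic size.
Here both period and group differ, so the two effects have to be weighed against each other.
I > Sn: both are in period 5; the period trend gives I the larger value.
Cl > I: they share group 17; the group trend gives Cl the larger value.
Approximate values (Pauling): Cl 3.16, Sn 1.96, I 2.66.
So from lowest to highest: Sn < I < Cl.

Sn, I, Cl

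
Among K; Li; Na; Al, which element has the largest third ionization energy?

Consider each +2 ion: K²⁺ is already 1 electron into the core; Li²⁺ is already 1 electron into the core; Na²⁺ is already 1 electron into the core; Al²⁺ still has 1 valence electron.
Core electrons are held far more tightly than valence electrons, so K, Na and Li top the IE_3 order.
Tabulated IE_3 (kJ/mol): K 4420, Li 11815, Na 6910, Al 2745.
Hence IE_3: Al < K < Na < Li.

Li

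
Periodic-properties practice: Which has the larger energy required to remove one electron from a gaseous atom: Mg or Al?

Across a period the outer electron is held more tightly (higher IE₁); down a group it sits in a higher shell, more shielded, and comes off more easily.
All lie in period 3; the across-period trend (first ionization energy increases left to right) applies, with the exception below.
Note the exception: Mg has a higher first ionization energy than Al, contrary to the simple trend — Al's single 3p electron is easier to remove than one from Mg's filled 3s².
For reference (kJ/mol): Mg 738, Al 578.
So Mg has the larger energy required to remove one electron from a gaseous atom (Mg > Al).

Mg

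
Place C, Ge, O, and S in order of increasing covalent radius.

O < C < S < Ge

Moving right in a period, electrons are added to the same shell under a stronger nuclear pull, so atoms get smaller; moving down, a new shell is opened and atoms get larger.
Neither a single period nor a single group — weigh both effects.
C > O: both are in period 2; the period trend gives C the larger value.
S > C: period and group pull opposite ways; the down-group shift dominates (103 vs 75 pm).
Ge > S: both effects reinforce here, so Ge is clearly the larger of the two.
For reference (pm): C 75, O 63, S 103, Ge 121.
So from smallest to largest: O < C < S < Ge.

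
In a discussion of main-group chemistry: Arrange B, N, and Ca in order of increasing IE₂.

Ca < B < N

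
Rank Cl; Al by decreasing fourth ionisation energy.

Al > Cl

Consider each +3 ion: Cl³⁺ still has 4 valence electrons; Al³⁺ is the bare [Ne] core.
Pulling an electron out of a noble-gas core costs far more than removing a remaining valence electron, so Al sits at the high end of IE_4.
Tabulated IE_4 (kJ/mol): Cl 5159, Al 11577.
Putting it together, IE_4: Cl < Al.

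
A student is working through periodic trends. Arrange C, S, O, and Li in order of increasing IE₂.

IE_2 is the cost of taking one more electron from the +1 cation: C⁺ still has 3 valence electrons; S⁺ still has 5 valence electrons; O⁺ still has 5 valence electrons; Li⁺ is the bare [He] core.
Breaking into a closed-shell core is much more expensive than removing a leftover valence electron — Li has the largest IE_2 here.
Valence configurations: C⁺ [He]2s²2p¹, S⁺ [Ne]3s²3p³, O⁺ [He]2s²2p³.
Tabulated IE_2 (kJ/mol): C 2353, S 2252, O 3388, Li 7298.
So the second ionization energies run S < C < O < Li.

S < C < O < Li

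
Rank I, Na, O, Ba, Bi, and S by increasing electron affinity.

Ba, Na, Bi, O, S, I

O is in period 2, group 16; Na is in period 3, group 1; S is in period 3, group 16; I is in period 5, group 17; Ba is in period 6, group 2; Bi is in period 6, group 15.
Atoms with high Z_eff and room in the valence shell (especially the halogens) have the most exothermic electron affinities.
These span different periods and groups, so the two trends combine.
Na > Ba: period and group pull opposite ways; the down-group shift dominates (53 vs 14 kJ/mol).
Bi > Na: period and group pull opposite ways; the across-period shift dominates (91 vs 53 kJ/mol).
O > Bi: both effects reinforce here, so O is clearly the higher of the two.
S > O: this pair runs against the simple trend — see the exception note.
I > S: period and group pull opposite ways; the across-period shift dominates (295 vs 200 kJ/mol).
Note the exception: S has a higher electron affinity than O, contrary to the simple trend — the compact 2p subshell of O repels the added electron more than S's larger 3p does.
Tabulated electron affinity (kJ/mol): O 141, Na 53, S 200, I 295, Ba 14, Bi 91.
So from lowest to highest: Ba < Na < Bi < O < S < I.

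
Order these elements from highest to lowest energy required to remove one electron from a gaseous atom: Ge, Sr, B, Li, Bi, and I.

I, B, Ge, Bi, Sr, Li

Li is in period 2, group 1; B is in period 2, group 13; Ge is in period 4, group 14; Sr is in period 5, group 2; I is in period 5, group 17; Bi is in period 6, group 15.
IE₁ increases left→right with effective nuclear charge and decreases top→bottom as the valence shell moves farther out.
Here both period and group differ, so the two effects have to be weighed against each other.
Sr > Li: period and group pull opposite ways; the across-period shift dominates (550 vs 520 kJ/mol).
Bi > Sr: the two effects oppose for this pair; the across-period effect wins (703 vs 550 kJ/mol).
Ge > Bi: the two effects oppose for this pair; the down-group effect wins (762 vs 703 kJ/mol).
B > Ge: period and group pull opposite ways; the down-group shift dominates (801 vs 762 kJ/mol).
I > B: period and group pull opposite ways; the across-period shift dominates (1008 vs 801 kJ/mol).
Tabulated first ionization energy (kJ/mol): Li 520, B 801, Ge 762, Sr 550, I 1008, Bi 703.
So from highest to lowest: I > B > Ge > Bi > Sr > Li.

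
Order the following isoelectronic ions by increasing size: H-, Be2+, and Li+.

Be2+, Li+, H-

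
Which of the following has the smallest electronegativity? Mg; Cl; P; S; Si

Mg is in period 3, group 2; Si is in period 3, group 14; P is in period 3, group 15; S is in period 3, group 16; Cl is in period 3, group 17.
Smaller atoms with higher effective nuclear charge are more electronegative.
All lie in period 3, so electronegativity increases left to right.
The smallest electronegativity among these belongs to Mg.

Mg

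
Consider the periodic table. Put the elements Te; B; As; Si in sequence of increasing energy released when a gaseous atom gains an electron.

B < As < Si < Te

B is in period 2, group 13; Si is in period 3, group 14; As is in period 4, group 15; Te is in period 5, group 16.
Atoms with high Z_eff and room in the valence shell (especially the halogens) have the most exothermic electron affinities.
A diagonal step moves right (one effect) and down (the opposite effect) at once.
As > B: period and group pull opposite ways; the across-period shift dominates (78 vs 27 kJ/mol).
Si > As: the two effects oppose for this pair; the down-group effect wins (134 vs 78 kJ/mol).
Te > Si: the two effects oppose for this pair; the across-period effect wins (190 vs 134 kJ/mol).
Tabulated electron affinity (kJ/mol): B 27, Si 134, As 78, Te 190.
So from lowest to highest: B < As < Si < Te.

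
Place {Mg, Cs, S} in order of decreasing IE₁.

Mg is in period 3, group 2; S is in period 3, group 16; Cs is in period 6, group 1.
Removing the outermost electron gets harder across a period and easier down a group.
Here both period and group differ, so the two effects have to be weighed against each other.
Mg > Cs: both effects reinforce here, so Mg is clearly the higher of the two.
S > Mg: both are in period 3; the period trend gives S the larger value.
Tabulated first ionization energy (kJ/mol): Mg 738, S 1000, Cs 376.
So from highest to lowest: S > Mg > Cs.

S, Mg, Cs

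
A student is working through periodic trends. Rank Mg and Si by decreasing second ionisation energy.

Si > Mg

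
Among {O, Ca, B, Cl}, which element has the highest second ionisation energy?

O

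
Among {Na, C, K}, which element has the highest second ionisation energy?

Na

The second ionization energy removes an electron from the +1 ion. For each element: Na⁺ is the bare [Ne] core; C⁺ still has 3 valence electrons; K⁺ is the bare [Ar] core.
Pulling an electron out of a noble-gas core costs far more than removing a remaining valence electron, so K and Na sit at the high end of IE_2.
The numbers (kJ/mol): Na 4562, C 2353, K 3052.
Putting it together, IE_2: C < K < Na.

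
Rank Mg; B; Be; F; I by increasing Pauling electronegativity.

Be is in period 2, group 2; B is in period 2, group 13; F is in period 2, group 17; Mg is in period 3, group 2; I is in period 5, group 17.
EN rises left→right (higher Z_eff, smaller atoms) and falls top→bottom (larger, more shielded atoms).
Here both period and group differ, so the two effects have to be weighed against each other.
Be > Mg: Be sits above Mg in group 2, so the down-group effect alone puts Be higher.
B > Be: B lies to the right of Be in period 2, so the across-period effect alone puts B higher.
I > B: the two effects oppose for this pair; the across-period effect wins (2.66 vs 2.04).
F > I: they share group 17; the group trend gives F the larger value.
Tabulated electronegativity (Pauling): Be 1.57, B 2.04, F 3.98, Mg 1.31, I 2.66.
So from lowest to highest: Mg < Be < B < I < F.

Mg < Be < B < I < F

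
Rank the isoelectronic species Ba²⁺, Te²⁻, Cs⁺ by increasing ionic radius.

All of these have 54 electrons, so size is governed by nuclear charge alone: the more protons, the stronger the pull on the same electron cloud, and the smaller the ion.
Nuclear charges: Ba²⁺ (Z=56), Cs⁺ (Z=55), Te²⁻ (Z=52).
Smallest to largest: Ba²⁺ < Cs⁺ < Te²⁻.

Ba²⁺ < Cs⁺ < Te²⁻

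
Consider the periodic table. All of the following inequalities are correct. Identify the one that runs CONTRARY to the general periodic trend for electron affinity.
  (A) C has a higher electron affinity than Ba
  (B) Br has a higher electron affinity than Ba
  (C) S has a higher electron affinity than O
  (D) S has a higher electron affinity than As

(C)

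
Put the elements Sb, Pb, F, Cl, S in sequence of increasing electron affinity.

F is in period 2, group 17; S is in period 3, group 16; Cl is in period 3, group 17; Sb is in period 5, group 15; Pb is in period 6, group 14.
Electron affinity generally becomes more exothermic across a period toward the halogens and less exothermic down a group.
These span different periods and groups, so the two trends combine.
Sb > Pb: relative to Pb, both the across-period and down-group shifts push Sb's electron affinity up.
S > Sb: both effects reinforce here, so S is clearly the higher of the two.
F > S: relative to S, both the across-period and down-group shifts push F's electron affinity up.
Cl > F: this pair runs against the simple trend — see the exception note.
Note the exception: Cl has a higher electron affinity than F, contrary to the simple trend — F's small 2p subshell makes the incoming electron feel strong e⁻–e⁻ repulsion, so Cl actually releases more energy on gaining an electron.
Approximate values (kJ/mol): F 328, S 200, Cl 349, Sb 103, Pb 35.
So from lowest to highest: Pb < Sb < S < F < Cl.

Pb < Sb < S < F < Cl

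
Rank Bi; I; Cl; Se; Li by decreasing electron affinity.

Cl > I > Se > Bi > Li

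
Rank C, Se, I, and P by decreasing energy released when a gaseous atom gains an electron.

I > Se > C > P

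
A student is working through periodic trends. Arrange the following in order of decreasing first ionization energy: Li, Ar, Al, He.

He > Ar > Al > Li

He is in period 1, group 18; Li is in period 2, group 1; Al is in period 3, group 13; Ar is in period 3, group 18.
Across a period the outer electron is held more tightly (higher IE₁); down a group it sits in a higher shell, more shielded, and comes off more easily.
These span different periods and groups, so the two trends combine.
Al > Li: period and group pull opposite ways; the across-period shift dominates (578 vs 520 kJ/mol).
Ar > Al: Ar lies to the right of Al in period 3, so the across-period effect alone puts Ar higher.
He > Ar: He sits above Ar in group 18, so the down-group effect alone puts He higher.
Tabulated first ionization energy (kJ/mol): He 2372, Li 520, Al 578, Ar 1521.
So from highest to lowest: He > Ar > Al > Li.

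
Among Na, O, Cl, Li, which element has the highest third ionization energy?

IE_3 is the cost of taking one more electron from the +2 cation: Na²⁺ is already 1 electron into the core; O²⁺ still has 4 valence electrons; Cl²⁺ still has 5 valence electrons; Li²⁺ is already 1 electron into the core.
Pulling an electron out of a noble-gas core costs far more than removing a remaining valence electron, so Na and Li sit at the high end of IE_3.
Valence configurations: O²⁺ [He]2s²2p², Cl²⁺ [Ne]3s²3p³.
Approximate IE_3 values (kJ/mol): Na 6910, O 5300, Cl 3822, Li 11815.
Putting it together, IE_3: Cl < O < Na < Li.

Li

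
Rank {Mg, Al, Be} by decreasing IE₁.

Be > Mg > Al

Be is in period 2, group 2; Mg is in period 3, group 2; Al is in period 3, group 13.
First ionization energy rises across a period (greater Z_eff holds electrons more tightly) and falls down a group (valence electrons are farther from the nucleus).
Here both period and group differ, so the two effects have to be weighed against each other.
Mg > Al: this pair runs against the simple trend — see the exception note.
Be > Mg: they share group 2; the group trend gives Be the larger value.
Note the exception: Mg has a higher first ionization energy than Al, contrary to the simple trend — Al's single 3p electron is easier to remove than one from Mg's filled 3s².
For reference (kJ/mol): Be 900, Mg 738, Al 578.
So from highest to lowest: Be > Mg > Al.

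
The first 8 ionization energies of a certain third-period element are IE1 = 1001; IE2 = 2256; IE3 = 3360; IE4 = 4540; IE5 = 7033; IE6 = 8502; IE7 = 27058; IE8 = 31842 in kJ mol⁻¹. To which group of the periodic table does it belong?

Group 16

Look for the largest jump between consecutive ionization energies: IE7/IE6 ≈ 3.2, far larger than any earlier ratio.
That jump marks the point where a core electron is being removed. So the atom has 6 valence electrons.
A main-group element with 6 valence electrons is in group 16.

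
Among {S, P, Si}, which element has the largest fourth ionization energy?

P

IE_4 is the cost of taking one more electron from the +3 cation: S³⁺ still has 3 valence electrons; P³⁺ still has 2 valence electrons; Si³⁺ still has 1 valence electron.
All are still removing valence electrons, so compare the +3 ions as you would atoms: IE_4 generally rises across a period (higher Z_eff) and falls down a group (larger shell), subject to the usual subshell exceptions.
Valence configurations: S³⁺ [Ne]3s²3p¹, P³⁺ [Ne]3s², Si³⁺ [Ne]3s¹.
S³⁺ loses a lone 3p electron whereas P³⁺ must break into a filled 3s² pair, so IE_4(P) > IE_4(S) even though S has the higher nuclear charge.
Approximate IE_4 values (kJ/mol): S 4556, P 4964, Si 4356.
Hence IE_4: Si < S < P.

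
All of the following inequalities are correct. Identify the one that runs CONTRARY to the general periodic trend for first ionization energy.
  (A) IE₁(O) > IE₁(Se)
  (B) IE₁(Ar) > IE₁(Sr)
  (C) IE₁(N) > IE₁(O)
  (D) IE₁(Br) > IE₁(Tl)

(C)

The general trend: first ionization energy increases across a period and decreases down a group.
(A) O (period 2, group 16) vs Se (period 4, group 16): the stated order agrees with the simple trend.
(B) Ar (period 3, group 18) vs Sr (period 5, group 2): the stated order agrees with the simple trend.
(C) N (period 2, group 15) vs O (period 2, group 16): the stated order contradicts the simple trend.
(D) Br (period 4, group 17) vs Tl (period 6, group 13): the stated order agrees with the simple trend.
The exception is (C): pairing an electron in O's 2p⁴ costs repulsion energy, so O ionizes more easily than half-filled N (2p³).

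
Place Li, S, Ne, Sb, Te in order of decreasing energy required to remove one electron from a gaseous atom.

Ne, S, Te, Sb, Li

Li is in period 2, group 1; Ne is in period 2, group 18; S is in period 3, group 16; Sb is in period 5, group 15; Te is in period 5, group 16.
Across a period the outer electron is held more tightly (higher IE₁); down a group it sits in a higher shell, more shielded, and comes off more easily.
These span different periods and groups, so the two trends combine.
Sb > Li: the two effects oppose for this pair; the across-period effect wins (831 vs 520 kJ/mol).
Te > Sb: Te lies to the right of Sb in period 5, so the across-period effect alone puts Te higher.
S > Te: they share group 16; the group trend gives S the larger value.
Ne > S: both effects reinforce here, so Ne is clearly the higher of the two.
For reference (kJ/mol): Li 520, Ne 2081, S 1000, Sb 831, Te 869.
So from highest to lowest: Ne > S > Te > Sb > Li.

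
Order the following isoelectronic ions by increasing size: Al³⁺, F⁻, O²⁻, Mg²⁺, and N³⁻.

Al³⁺, Mg²⁺, F⁻, O²⁻, N³⁻

All of these have 10 electrons, so size is governed by nuclear charge alone: the more protons, the stronger the pull on the same electron cloud, and the smaller the ion.
Nuclear charges: Al³⁺ (Z=13), Mg²⁺ (Z=12), F⁻ (Z=9), O²⁻ (Z=8), N³⁻ (Z=7).
Smallest to largest: Al³⁺ < Mg²⁺ < F⁻ < O²⁻ < N³⁻.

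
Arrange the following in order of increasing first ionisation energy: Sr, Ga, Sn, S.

Removing the outermost electron gets harder across a period and easier down a group.
These span different periods and groups, so the two trends combine.
Ga > Sr: relative to Sr, both the across-period and down-group shifts push Ga's first ionization energy up.
Sn > Ga: period and group pull opposite ways; the across-period shift dominates (709 vs 579 kJ/mol).
S > Sn: relative to Sn, both the across-period and down-group shifts push S's first ionization energy up.
Approximate values (kJ/mol): S 1000, Ga 579, Sr 550, Sn 709.
So from lowest to highest: Sr < Ga < Sn < S.

Sr, Ga, Sn, S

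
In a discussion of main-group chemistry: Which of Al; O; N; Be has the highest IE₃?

IE_3 is the cost of taking one more electron from the +2 cation: Al²⁺ still has 1 valence electron; O²⁺ still has 4 valence electrons; N²⁺ still has 3 valence electrons; Be²⁺ is the bare [He] core.
Core electrons are held far more tightly than valence electrons, so Be tops the IE_3 order.
Valence configurations: Al²⁺ [Ne]3s¹, O²⁺ [He]2s²2p², N²⁺ [He]2s²2p¹.
Tabulated IE_3 (kJ/mol): Al 2745, O 5300, N 4578, Be 14849.
Putting it together, IE_3: Al < N < O < Be.

Be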